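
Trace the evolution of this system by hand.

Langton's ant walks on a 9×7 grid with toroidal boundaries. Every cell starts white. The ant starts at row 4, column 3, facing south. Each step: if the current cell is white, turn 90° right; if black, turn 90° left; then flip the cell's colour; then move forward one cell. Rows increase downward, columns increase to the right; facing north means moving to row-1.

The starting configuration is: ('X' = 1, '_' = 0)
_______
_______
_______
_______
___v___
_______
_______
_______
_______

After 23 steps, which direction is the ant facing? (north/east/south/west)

west

k=0  _______
_______
_______
_______
___v___
_______
_______
_______
_______
k=1  _______
_______
_______
_______
__<X___
_______
_______
_______
_______
k=2  _______
_______
_______
__^____
__XX___
_______
_______
_______
_______
k=3  _______
_______
_______
__X>___
__XX___
_______
_______
_______
_______
k=4  _______
_______
_______
__XX___
__Xv___
_______
_______
_______
_______
k=5  _______
_______
_______
__XX___
__X_>__
_______
_______
_______
_______
k=6  _______
_______
_______
__XX___
__X_X__
____v__
_______
_______
_______
k=7  _______
_______
_______
__XX___
__X_X__
___<X__
_______
_______
_______
k=8  _______
_______
_______
__XX___
__X^X__
___XX__
_______
_______
_______
k=9  _______
_______
_______
__XX___
__XX>__
___XX__
_______
_______
_______
k=10  _______
_______
_______
__XX^__
__XX___
___XX__
_______
_______
_______
k=11  _______
_______
_______
__XXX>_
__XX___
___XX__
_______
_______
_______
k=12  _______
_______
_______
__XXXX_
__XX_v_
___XX__
_______
_______
_______
k=13  _______
_______
_______
__XXXX_
__XX<X_
___XX__
_______
_______
_______
k=14  _______
_______
_______
__XX^X_
__XXXX_
___XX__
_______
_______
_______
k=15  _______
_______
_______
__X<_X_
__XXXX_
___XX__
_______
_______
_______
k=16  _______
_______
_______
__X__X_
__XvXX_
___XX__
_______
_______
_______
k=17  _______
_______
_______
__X__X_
__X_>X_
___XX__
_______
_______
_______
k=18  _______
_______
_______
__X_^X_
__X__X_
___XX__
_______
_______
_______
k=19  _______
_______
_______
__X_X>_
__X__X_
___XX__
_______
_______
_______
k=20  _______
_______
_____^_
__X_X__
__X__X_
___XX__
_______
_______
_______
k=21  _______
_______
_____X>
__X_X__
__X__X_
___XX__
_______
_______
_______
k=22  _______
_______
_____XX
__X_X_v
__X__X_
___XX__
_______
_______
_______
k=23  _______
_______
_____XX
__X_X<X
__X__X_
___XX__
_______
_______
_______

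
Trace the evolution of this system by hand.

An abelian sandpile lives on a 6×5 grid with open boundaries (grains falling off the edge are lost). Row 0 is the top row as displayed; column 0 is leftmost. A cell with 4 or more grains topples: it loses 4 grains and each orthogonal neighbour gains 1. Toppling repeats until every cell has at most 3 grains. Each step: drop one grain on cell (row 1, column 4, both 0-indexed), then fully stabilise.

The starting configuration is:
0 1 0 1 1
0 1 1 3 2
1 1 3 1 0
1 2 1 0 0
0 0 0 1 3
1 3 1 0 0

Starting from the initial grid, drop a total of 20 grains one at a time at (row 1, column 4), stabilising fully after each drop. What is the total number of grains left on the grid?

35

step 0: 0 1 0 1 1
0 1 1 3 2
1 1 3 1 0
1 2 1 0 0
0 0 0 1 3
1 3 1 0 0
step 1: 0 1 0 1 1
0 1 1 3 3
1 1 3 1 0
1 2 1 0 0
0 0 0 1 3
1 3 1 0 0
step 2: 0 1 0 2 2
0 1 2 0 1
1 1 3 2 1
1 2 1 0 0
0 0 0 1 3
1 3 1 0 0
step 3: 0 1 0 2 2
0 1 2 0 2
1 1 3 2 1
1 2 1 0 0
0 0 0 1 3
1 3 1 0 0
step 4: 0 1 0 2 2
0 1 2 0 3
1 1 3 2 1
1 2 1 0 0
0 0 0 1 3
1 3 1 0 0
step 5: 0 1 0 2 3
0 1 2 1 0
1 1 3 2 2
1 2 1 0 0
0 0 0 1 3
1 3 1 0 0
step 6: 0 1 0 2 3
0 1 2 1 1
1 1 3 2 2
1 2 1 0 0
0 0 0 1 3
1 3 1 0 0
step 7: 0 1 0 2 3
0 1 2 1 2
1 1 3 2 2
1 2 1 0 0
0 0 0 1 3
1 3 1 0 0
step 8: 0 1 0 2 3
0 1 2 1 3
1 1 3 2 2
1 2 1 0 0
0 0 0 1 3
1 3 1 0 0
step 9: 0 1 0 3 0
0 1 2 2 1
1 1 3 2 3
1 2 1 0 0
0 0 0 1 3
1 3 1 0 0
step 10: 0 1 0 3 0
0 1 2 2 2
1 1 3 2 3
1 2 1 0 0
0 0 0 1 3
1 3 1 0 0
step 11: 0 1 0 3 0
0 1 2 2 3
1 1 3 2 3
1 2 1 0 0
0 0 0 1 3
1 3 1 0 0
step 12: 0 1 0 3 1
0 1 2 3 1
1 1 3 3 0
1 2 1 0 1
0 0 0 1 3
1 3 1 0 0
step 13: 0 1 0 3 1
0 1 2 3 2
1 1 3 3 0
1 2 1 0 1
0 0 0 1 3
1 3 1 0 0
step 14: 0 1 0 3 1
0 1 2 3 3
1 1 3 3 0
1 2 1 0 1
0 0 0 1 3
1 3 1 0 0
step 15: 0 1 2 0 3
0 2 0 3 1
1 2 1 1 2
1 2 2 1 1
0 0 0 1 3
1 3 1 0 0
step 16: 0 1 2 0 3
0 2 0 3 2
1 2 1 1 2
1 2 2 1 1
0 0 0 1 3
1 3 1 0 0
step 17: 0 1 2 0 3
0 2 0 3 3
1 2 1 1 2
1 2 2 1 1
0 0 0 1 3
1 3 1 0 0
step 18: 0 1 2 2 0
0 2 1 0 2
1 2 1 2 3
1 2 2 1 1
0 0 0 1 3
1 3 1 0 0
step 19: 0 1 2 2 0
0 2 1 0 3
1 2 1 2 3
1 2 2 1 1
0 0 0 1 3
1 3 1 0 0
step 20: 0 1 2 2 1
0 2 1 1 1
1 2 1 3 0
1 2 2 1 2
0 0 0 1 3
1 3 1 0 0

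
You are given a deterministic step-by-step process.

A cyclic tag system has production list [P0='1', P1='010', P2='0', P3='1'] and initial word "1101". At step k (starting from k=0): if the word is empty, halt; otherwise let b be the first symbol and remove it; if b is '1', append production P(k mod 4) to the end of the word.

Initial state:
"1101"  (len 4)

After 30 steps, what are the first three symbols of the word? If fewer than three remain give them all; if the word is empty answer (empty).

k=0  "1101"  (len 4)
k=1  "1011"  (len 4)
k=2  "011010"  (len 6)
k=3  "11010"  (len 5)
k=4  "10101"  (len 5)
k=5  "01011"  (len 5)
k=6  "1011"  (len 4)
k=7  "0110"  (len 4)
k=8  "110"  (len 3)
k=9  "101"  (len 3)
k=10  "01010"  (len 5)
k=11  "1010"  (len 4)
k=12  "0101"  (len 4)
k=13  "101"  (len 3)
k=14  "01010"  (len 5)
k=15  "1010"  (len 4)
k=16  "0101"  (len 4)
k=17  "101"  (len 3)
k=18  "01010"  (len 5)
k=19  "1010"  (len 4)
k=20  "0101"  (len 4)
k=21  "101"  (len 3)
k=22  "01010"  (len 5)
k=23  "1010"  (len 4)
k=24  "0101"  (len 4)
k=25  "101"  (len 3)
k=26  "01010"  (len 5)
k=27  "1010"  (len 4)
k=28  "0101"  (len 4)
k=29  "101"  (len 3)
k=30  "01010"  (len 5)

010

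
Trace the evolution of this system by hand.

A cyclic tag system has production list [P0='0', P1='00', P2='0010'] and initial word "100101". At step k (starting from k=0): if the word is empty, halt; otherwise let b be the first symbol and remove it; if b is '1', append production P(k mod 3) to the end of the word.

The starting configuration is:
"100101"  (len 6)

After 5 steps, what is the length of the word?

3

[0] "100101"  (len 6)
[1] "001010"  (len 6)
[2] "01010"  (len 5)
[3] "1010"  (len 4)
[4] "0100"  (len 4)
[5] "100"  (len 3)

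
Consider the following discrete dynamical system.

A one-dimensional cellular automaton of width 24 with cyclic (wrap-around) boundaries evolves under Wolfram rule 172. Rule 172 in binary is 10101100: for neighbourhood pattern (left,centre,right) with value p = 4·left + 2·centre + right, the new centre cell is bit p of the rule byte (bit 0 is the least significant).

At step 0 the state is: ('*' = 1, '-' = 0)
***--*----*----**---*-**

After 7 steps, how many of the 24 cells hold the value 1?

t=0: ***--*----*----**---*-**
t=1: **---*----*----*----****
t=2: *----*----*----*----****
t=3: -----*----*----*----****
t=4: -----*----*----*----***-
t=5: -----*----*----*----**--
t=6: -----*----*----*----*---
t=7: -----*----*----*----*---

4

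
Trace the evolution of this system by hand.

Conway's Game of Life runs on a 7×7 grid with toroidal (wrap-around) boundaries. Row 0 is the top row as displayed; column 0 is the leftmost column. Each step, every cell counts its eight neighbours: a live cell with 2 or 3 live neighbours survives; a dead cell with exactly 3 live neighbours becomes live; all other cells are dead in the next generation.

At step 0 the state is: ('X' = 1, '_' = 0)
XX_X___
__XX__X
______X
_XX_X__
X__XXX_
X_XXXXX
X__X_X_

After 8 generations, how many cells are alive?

gen 0: XX_X___
__XX__X
______X
_XX_X__
X__XXX_
X_XXXXX
X__X_X_
gen 1: XX_X___
_XXX__X
XX___X_
XXX_X_X
X______
X_X____
_____X_
gen 2: XX_XX_X
___XX_X
____XX_
__X__X_
__XX___
_X____X
X_X___X
gen 3: _X__X__
__X___X
______X
__X__X_
_XXX___
_X_X__X
__XX___
gen 4: _X_____
X____X_
_____XX
_XXX___
XX_XX__
XX__X__
XX_XX__
gen 5: _XX_X_X
X____X_
XXX_XXX
_X_X_XX
____X__
_____XX
___XX__
gen 6: XXX_X_X
_______
__XX___
_X_X___
X___X__
___X_X_
X_XXX_X
gen 7: __X_X_X
X______
__XX___
_X_XX__
__XXX__
XXX__X_
_______
gen 8: _______
_XX____
_XXXX__
_X_____
X____X_
_XX_X__
X_XX_XX

17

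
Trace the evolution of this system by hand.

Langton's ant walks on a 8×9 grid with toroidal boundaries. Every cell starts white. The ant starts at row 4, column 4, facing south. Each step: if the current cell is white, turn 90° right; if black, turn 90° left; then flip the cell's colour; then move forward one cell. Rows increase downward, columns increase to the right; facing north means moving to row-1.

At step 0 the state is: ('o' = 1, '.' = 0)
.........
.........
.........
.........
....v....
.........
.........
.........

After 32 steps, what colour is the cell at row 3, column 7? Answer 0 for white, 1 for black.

t=0: .........
.........
.........
.........
....v....
.........
.........
.........
t=1: .........
.........
.........
.........
...<o....
.........
.........
.........
t=2: .........
.........
.........
...^.....
...oo....
.........
.........
.........
t=3: .........
.........
.........
...o>....
...oo....
.........
.........
.........
t=4: .........
.........
.........
...oo....
...ov....
.........
.........
.........
t=5: .........
.........
.........
...oo....
...o.>...
.........
.........
.........
t=6: .........
.........
.........
...oo....
...o.o...
.....v...
.........
.........
t=7: .........
.........
.........
...oo....
...o.o...
....<o...
.........
.........
t=8: .........
.........
.........
...oo....
...o^o...
....oo...
.........
.........
t=9: .........
.........
.........
...oo....
...oo>...
....oo...
.........
.........
t=10: .........
.........
.........
...oo^...
...oo....
....oo...
.........
.........
t=11: .........
.........
.........
...ooo>..
...oo....
....oo...
.........
.........
t=12: .........
.........
.........
...oooo..
...oo.v..
....oo...
.........
.........
t=13: .........
.........
.........
...oooo..
...oo<o..
....oo...
.........
.........
t=14: .........
.........
.........
...oo^o..
...oooo..
....oo...
.........
.........
t=15: .........
.........
.........
...o<.o..
...oooo..
....oo...
.........
.........
t=16: .........
.........
.........
...o..o..
...ovoo..
....oo...
.........
.........
t=17: .........
.........
.........
...o..o..
...o.>o..
....oo...
.........
.........
t=18: .........
.........
.........
...o.^o..
...o..o..
....oo...
.........
.........
t=19: .........
.........
.........
...o.o>..
...o..o..
....oo...
.........
.........
t=20: .........
.........
......^..
...o.o...
...o..o..
....oo...
.........
.........
t=21: .........
.........
......o>.
...o.o...
...o..o..
....oo...
.........
.........
t=22: .........
.........
......oo.
...o.o.v.
...o..o..
....oo...
.........
.........
t=23: .........
.........
......oo.
...o.o<o.
...o..o..
....oo...
.........
.........
t=24: .........
.........
......^o.
...o.ooo.
...o..o..
....oo...
.........
.........
t=25: .........
.........
.....<.o.
...o.ooo.
...o..o..
....oo...
.........
.........
t=26: .........
.....^...
.....o.o.
...o.ooo.
...o..o..
....oo...
.........
.........
t=27: .........
.....o>..
.....o.o.
...o.ooo.
...o..o..
....oo...
.........
.........
t=28: .........
.....oo..
.....ovo.
...o.ooo.
...o..o..
....oo...
.........
.........
t=29: .........
.....oo..
.....<oo.
...o.ooo.
...o..o..
....oo...
.........
.........
t=30: .........
.....oo..
......oo.
...o.voo.
...o..o..
....oo...
.........
.........
t=31: .........
.....oo..
......oo.
...o..>o.
...o..o..
....oo...
.........
.........
t=32: .........
.....oo..
......^o.
...o...o.
...o..o..
....oo...
.........
.........

1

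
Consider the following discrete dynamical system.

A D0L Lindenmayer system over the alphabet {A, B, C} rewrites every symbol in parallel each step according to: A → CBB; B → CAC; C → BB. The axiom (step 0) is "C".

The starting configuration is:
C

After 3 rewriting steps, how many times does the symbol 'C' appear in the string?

2

step 0: C
step 1: BB
step 2: CACCAC
step 3: BBCBBBBBBCBBBB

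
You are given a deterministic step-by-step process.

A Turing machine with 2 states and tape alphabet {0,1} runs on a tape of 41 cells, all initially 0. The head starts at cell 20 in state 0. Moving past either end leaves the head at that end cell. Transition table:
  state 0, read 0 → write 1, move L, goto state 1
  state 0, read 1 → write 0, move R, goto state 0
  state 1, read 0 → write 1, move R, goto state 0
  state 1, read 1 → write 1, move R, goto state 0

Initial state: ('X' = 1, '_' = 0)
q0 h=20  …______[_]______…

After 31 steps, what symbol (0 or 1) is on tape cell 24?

1

k=0  q0 h=20  …______[_]______…
k=1  q1 h=19  …______[_]X_____…
k=2  q0 h=20  …_____X[X]______…
k=3  q0 h=21  …____X_[_]______…
k=4  q1 h=20  …_____X[_]X_____…
k=5  q0 h=21  …____XX[X]______…
k=6  q0 h=22  …___XX_[_]______…
k=7  q1 h=21  …____XX[_]X_____…
k=8  q0 h=22  …___XXX[X]______…
k=9  q0 h=23  …__XXX_[_]______…
k=10  q1 h=22  …___XXX[_]X_____…
k=11  q0 h=23  …__XXXX[X]______…
k=12  q0 h=24  …_XXXX_[_]______…
k=13  q1 h=23  …__XXXX[_]X_____…
k=14  q0 h=24  …_XXXXX[X]______…
k=15  q0 h=25  …XXXXX_[_]______…
k=16  q1 h=24  …_XXXXX[_]X_____…
k=17  q0 h=25  …XXXXXX[X]______…
k=18  q0 h=26  …XXXXX_[_]______…
k=19  q1 h=25  …XXXXXX[_]X_____…
k=20  q0 h=26  …XXXXXX[X]______…
k=21  q0 h=27  …XXXXX_[_]______…
k=22  q1 h=26  …XXXXXX[_]X_____…
k=23  q0 h=27  …XXXXXX[X]______…
k=24  q0 h=28  …XXXXX_[_]______…
k=25  q1 h=27  …XXXXXX[_]X_____…
k=26  q0 h=28  …XXXXXX[X]______…
k=27  q0 h=29  …XXXXX_[_]______…
k=28  q1 h=28  …XXXXXX[_]X_____…
k=29  q0 h=29  …XXXXXX[X]______…
k=30  q0 h=30  …XXXXX_[_]______…
k=31  q1 h=29  …XXXXXX[_]X_____…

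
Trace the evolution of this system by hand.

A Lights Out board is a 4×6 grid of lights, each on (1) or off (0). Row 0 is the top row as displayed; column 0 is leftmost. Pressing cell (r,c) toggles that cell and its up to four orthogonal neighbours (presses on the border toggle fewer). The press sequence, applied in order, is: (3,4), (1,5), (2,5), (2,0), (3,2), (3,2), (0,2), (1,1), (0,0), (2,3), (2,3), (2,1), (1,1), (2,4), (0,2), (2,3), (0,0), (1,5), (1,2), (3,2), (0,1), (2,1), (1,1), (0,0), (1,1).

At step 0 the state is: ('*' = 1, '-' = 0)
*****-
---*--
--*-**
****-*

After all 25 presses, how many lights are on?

0) *****-
---*--
--*-**
****-*
1) *****-
---*--
--*--*
***-*-
2) ******
---***
--*---
***-*-
3) ******
---**-
--*-**
***-**
4) ******
*--**-
***-**
-**-**
5) ******
*--**-
**--**
---***
6) ******
*--**-
***-**
-**-**
7) *---**
*-***-
***-**
-**-**
8) **--**
-*-**-
*-*-**
-**-**
9) ----**
**-**-
*-*-**
-**-**
10) ----**
**--*-
*--*-*
-*****
11) ----**
**-**-
*-*-**
-**-**
12) ----**
*--**-
-*--**
--*-**
13) -*--**
-****-
----**
--*-**
14) -*--**
-***--
---*--
--*--*
15) --****
-*-*--
---*--
--*--*
16) --****
-*----
--*-*-
--**-*
17) ******
**----
--*-*-
--**-*
18) *****-
**--**
--*-**
--**-*
19) **-**-
*-****
----**
--**-*
20) **-**-
*-****
--*-**
-*---*
21) --***-
******
--*-**
-*---*
22) --***-
*-****
**--**
-----*
23) -****-
-*-***
*---**
-----*
24) *-***-
**-***
*---**
-----*
25) *****-
--****
**--**
-----*

14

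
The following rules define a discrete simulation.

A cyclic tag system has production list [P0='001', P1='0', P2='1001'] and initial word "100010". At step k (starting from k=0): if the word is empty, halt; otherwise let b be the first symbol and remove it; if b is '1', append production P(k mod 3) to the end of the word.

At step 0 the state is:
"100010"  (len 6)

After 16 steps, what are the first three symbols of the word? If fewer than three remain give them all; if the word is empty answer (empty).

(empty)

t=0: "100010"  (len 6)
t=1: "00010001"  (len 8)
t=2: "0010001"  (len 7)
t=3: "010001"  (len 6)
t=4: "10001"  (len 5)
t=5: "00010"  (len 5)
t=6: "0010"  (len 4)
t=7: "010"  (len 3)
t=8: "10"  (len 2)
t=9: "01001"  (len 5)
t=10: "1001"  (len 4)
t=11: "0010"  (len 4)
t=12: "010"  (len 3)
t=13: "10"  (len 2)
t=14: "00"  (len 2)
t=15: "0"  (len 1)
t=16: (halted — word empty)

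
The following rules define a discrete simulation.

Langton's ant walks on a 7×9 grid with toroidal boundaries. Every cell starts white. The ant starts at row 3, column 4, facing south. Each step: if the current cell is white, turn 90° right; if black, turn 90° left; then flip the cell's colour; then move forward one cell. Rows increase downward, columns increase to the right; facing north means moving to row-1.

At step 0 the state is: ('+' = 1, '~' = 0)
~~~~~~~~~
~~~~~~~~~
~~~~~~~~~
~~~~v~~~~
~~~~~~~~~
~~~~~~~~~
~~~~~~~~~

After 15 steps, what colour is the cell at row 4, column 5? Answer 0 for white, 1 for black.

1

0) ~~~~~~~~~
~~~~~~~~~
~~~~~~~~~
~~~~v~~~~
~~~~~~~~~
~~~~~~~~~
~~~~~~~~~
1) ~~~~~~~~~
~~~~~~~~~
~~~~~~~~~
~~~<+~~~~
~~~~~~~~~
~~~~~~~~~
~~~~~~~~~
2) ~~~~~~~~~
~~~~~~~~~
~~~^~~~~~
~~~++~~~~
~~~~~~~~~
~~~~~~~~~
~~~~~~~~~
3) ~~~~~~~~~
~~~~~~~~~
~~~+>~~~~
~~~++~~~~
~~~~~~~~~
~~~~~~~~~
~~~~~~~~~
4) ~~~~~~~~~
~~~~~~~~~
~~~++~~~~
~~~+v~~~~
~~~~~~~~~
~~~~~~~~~
~~~~~~~~~
5) ~~~~~~~~~
~~~~~~~~~
~~~++~~~~
~~~+~>~~~
~~~~~~~~~
~~~~~~~~~
~~~~~~~~~
6) ~~~~~~~~~
~~~~~~~~~
~~~++~~~~
~~~+~+~~~
~~~~~v~~~
~~~~~~~~~
~~~~~~~~~
7) ~~~~~~~~~
~~~~~~~~~
~~~++~~~~
~~~+~+~~~
~~~~<+~~~
~~~~~~~~~
~~~~~~~~~
8) ~~~~~~~~~
~~~~~~~~~
~~~++~~~~
~~~+^+~~~
~~~~++~~~
~~~~~~~~~
~~~~~~~~~
9) ~~~~~~~~~
~~~~~~~~~
~~~++~~~~
~~~++>~~~
~~~~++~~~
~~~~~~~~~
~~~~~~~~~
10) ~~~~~~~~~
~~~~~~~~~
~~~++^~~~
~~~++~~~~
~~~~++~~~
~~~~~~~~~
~~~~~~~~~
11) ~~~~~~~~~
~~~~~~~~~
~~~+++>~~
~~~++~~~~
~~~~++~~~
~~~~~~~~~
~~~~~~~~~
12) ~~~~~~~~~
~~~~~~~~~
~~~++++~~
~~~++~v~~
~~~~++~~~
~~~~~~~~~
~~~~~~~~~
13) ~~~~~~~~~
~~~~~~~~~
~~~++++~~
~~~++<+~~
~~~~++~~~
~~~~~~~~~
~~~~~~~~~
14) ~~~~~~~~~
~~~~~~~~~
~~~++^+~~
~~~++++~~
~~~~++~~~
~~~~~~~~~
~~~~~~~~~
15) ~~~~~~~~~
~~~~~~~~~
~~~+<~+~~
~~~++++~~
~~~~++~~~
~~~~~~~~~
~~~~~~~~~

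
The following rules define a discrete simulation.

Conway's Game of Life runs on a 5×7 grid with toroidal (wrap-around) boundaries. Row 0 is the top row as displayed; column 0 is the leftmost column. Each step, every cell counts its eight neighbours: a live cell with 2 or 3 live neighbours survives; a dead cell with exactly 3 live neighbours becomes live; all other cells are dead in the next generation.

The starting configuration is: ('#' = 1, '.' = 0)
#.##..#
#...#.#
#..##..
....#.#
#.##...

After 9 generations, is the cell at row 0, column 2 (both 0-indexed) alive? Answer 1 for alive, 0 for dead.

0) #.##..#
#...#.#
#..##..
....#.#
#.##...
1) ..#.##.
..#.#..
#..##..
###.###
#.#.##.
2) ..#...#
.##....
#......
..#....
#.#....
3) #.##...
###....
..#....
.......
..##...
4) #......
#......
..#....
..##...
.###...
5) #.#....
.#.....
.###...
.......
.#.#...
6) #.#....
#..#...
.##....
.#.#...
.##....
7) #.##...
#..#...
##.#...
#..#...
#..#...
8) #.###.#
#..##.#
##.##.#
#..##.#
#..##.#
9) ..#....
.......
.#.....
.......
.......

1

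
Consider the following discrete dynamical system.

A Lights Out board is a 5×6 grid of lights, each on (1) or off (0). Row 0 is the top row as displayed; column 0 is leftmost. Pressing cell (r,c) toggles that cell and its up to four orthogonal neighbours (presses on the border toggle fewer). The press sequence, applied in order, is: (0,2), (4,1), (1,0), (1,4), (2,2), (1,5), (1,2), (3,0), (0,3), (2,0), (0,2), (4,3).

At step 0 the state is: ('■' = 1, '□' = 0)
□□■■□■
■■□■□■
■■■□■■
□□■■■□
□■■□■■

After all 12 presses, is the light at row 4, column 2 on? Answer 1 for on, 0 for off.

1

k=0  □□■■□■
■■□■□■
■■■□■■
□□■■■□
□■■□■■
k=1  □■□□□■
■■■■□■
■■■□■■
□□■■■□
□■■□■■
k=2  □■□□□■
■■■■□■
■■■□■■
□■■■■□
■□□□■■
k=3  ■■□□□■
□□■■□■
□■■□■■
□■■■■□
■□□□■■
k=4  ■■□□■■
□□■□■□
□■■□□■
□■■■■□
■□□□■■
k=5  ■■□□■■
□□□□■□
□□□■□■
□■□■■□
■□□□■■
k=6  ■■□□■□
□□□□□■
□□□■□□
□■□■■□
■□□□■■
k=7  ■■■□■□
□■■■□■
□□■■□□
□■□■■□
■□□□■■
k=8  ■■■□■□
□■■■□■
■□■■□□
■□□■■□
□□□□■■
k=9  ■■□■□□
□■■□□■
■□■■□□
■□□■■□
□□□□■■
k=10  ■■□■□□
■■■□□■
□■■■□□
□□□■■□
□□□□■■
k=11  ■□■□□□
■■□□□■
□■■■□□
□□□■■□
□□□□■■
k=12  ■□■□□□
■■□□□■
□■■■□□
□□□□■□
□□■■□■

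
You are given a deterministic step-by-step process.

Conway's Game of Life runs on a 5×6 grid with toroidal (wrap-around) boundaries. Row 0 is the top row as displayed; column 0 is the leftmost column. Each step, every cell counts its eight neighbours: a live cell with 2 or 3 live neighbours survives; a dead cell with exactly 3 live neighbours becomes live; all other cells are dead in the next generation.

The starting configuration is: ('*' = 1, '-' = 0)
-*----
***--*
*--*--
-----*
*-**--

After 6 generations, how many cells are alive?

8

[0] -*----
***--*
*--*--
-----*
*-**--
[1] ---*-*
--*--*
--*-*-
******
***---
[2] ---***
--*--*
------
----*-
------
[3] ---***
---*-*
------
------
---*-*
[4] *-**-*
---*-*
------
------
---*-*
[5] *-**-*
*-**-*
------
------
*-**-*
[6] ------
*-**-*
------
------
*-**-*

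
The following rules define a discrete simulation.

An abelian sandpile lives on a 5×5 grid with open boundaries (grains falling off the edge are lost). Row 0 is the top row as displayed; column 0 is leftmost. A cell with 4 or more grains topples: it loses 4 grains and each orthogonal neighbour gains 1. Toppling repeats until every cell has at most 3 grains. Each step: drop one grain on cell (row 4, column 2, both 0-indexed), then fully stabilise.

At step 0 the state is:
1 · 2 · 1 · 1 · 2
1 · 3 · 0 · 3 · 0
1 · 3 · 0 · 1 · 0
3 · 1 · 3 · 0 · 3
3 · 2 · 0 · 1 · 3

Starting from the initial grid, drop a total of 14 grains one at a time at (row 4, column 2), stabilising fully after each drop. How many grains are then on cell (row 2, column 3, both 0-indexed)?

0) 1 · 2 · 1 · 1 · 2
1 · 3 · 0 · 3 · 0
1 · 3 · 0 · 1 · 0
3 · 1 · 3 · 0 · 3
3 · 2 · 0 · 1 · 3
1) 1 · 2 · 1 · 1 · 2
1 · 3 · 0 · 3 · 0
1 · 3 · 0 · 1 · 0
3 · 1 · 3 · 0 · 3
3 · 2 · 1 · 1 · 3
2) 1 · 2 · 1 · 1 · 2
1 · 3 · 0 · 3 · 0
1 · 3 · 0 · 1 · 0
3 · 1 · 3 · 0 · 3
3 · 2 · 2 · 1 · 3
3) 1 · 2 · 1 · 1 · 2
1 · 3 · 0 · 3 · 0
1 · 3 · 0 · 1 · 0
3 · 1 · 3 · 0 · 3
3 · 2 · 3 · 1 · 3
4) 1 · 2 · 1 · 1 · 2
1 · 3 · 0 · 3 · 0
1 · 3 · 1 · 1 · 0
3 · 2 · 0 · 1 · 3
3 · 3 · 1 · 2 · 3
5) 1 · 2 · 1 · 1 · 2
1 · 3 · 0 · 3 · 0
1 · 3 · 1 · 1 · 0
3 · 2 · 0 · 1 · 3
3 · 3 · 2 · 2 · 3
6) 1 · 2 · 1 · 1 · 2
1 · 3 · 0 · 3 · 0
1 · 3 · 1 · 1 · 0
3 · 2 · 0 · 1 · 3
3 · 3 · 3 · 2 · 3
7) 1 · 3 · 1 · 1 · 2
2 · 0 · 1 · 3 · 0
3 · 1 · 2 · 1 · 0
1 · 1 · 2 · 1 · 3
1 · 2 · 1 · 3 · 3
8) 1 · 3 · 1 · 1 · 2
2 · 0 · 1 · 3 · 0
3 · 1 · 2 · 1 · 0
1 · 1 · 2 · 1 · 3
1 · 2 · 2 · 3 · 3
9) 1 · 3 · 1 · 1 · 2
2 · 0 · 1 · 3 · 0
3 · 1 · 2 · 1 · 0
1 · 1 · 2 · 1 · 3
1 · 2 · 3 · 3 · 3
10) 1 · 3 · 1 · 1 · 2
2 · 0 · 1 · 3 · 0
3 · 1 · 2 · 1 · 1
1 · 1 · 3 · 3 · 0
1 · 3 · 1 · 1 · 1
11) 1 · 3 · 1 · 1 · 2
2 · 0 · 1 · 3 · 0
3 · 1 · 2 · 1 · 1
1 · 1 · 3 · 3 · 0
1 · 3 · 2 · 1 · 1
12) 1 · 3 · 1 · 1 · 2
2 · 0 · 1 · 3 · 0
3 · 1 · 2 · 1 · 1
1 · 1 · 3 · 3 · 0
1 · 3 · 3 · 1 · 1
13) 1 · 3 · 1 · 1 · 2
2 · 0 · 1 · 3 · 0
3 · 1 · 3 · 2 · 1
1 · 3 · 1 · 0 · 1
2 · 0 · 2 · 3 · 1
14) 1 · 3 · 1 · 1 · 2
2 · 0 · 1 · 3 · 0
3 · 1 · 3 · 2 · 1
1 · 3 · 1 · 0 · 1
2 · 0 · 3 · 3 · 1

2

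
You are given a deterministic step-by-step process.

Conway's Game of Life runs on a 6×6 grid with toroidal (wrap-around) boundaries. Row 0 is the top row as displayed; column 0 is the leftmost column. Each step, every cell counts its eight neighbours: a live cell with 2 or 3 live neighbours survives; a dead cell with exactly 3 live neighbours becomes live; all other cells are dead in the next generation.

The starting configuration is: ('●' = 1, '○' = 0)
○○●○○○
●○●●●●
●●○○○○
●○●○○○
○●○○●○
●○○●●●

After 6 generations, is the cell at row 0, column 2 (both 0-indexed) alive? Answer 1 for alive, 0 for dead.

0

[0] ○○●○○○
●○●●●●
●●○○○○
●○●○○○
○●○○●○
●○○●●●
[1] ○○●○○○
●○●●●●
○○○○●○
●○●○○●
○●●○●○
●●●●●●
[2] ○○○○○○
○●●○●●
○○●○○○
●○●○●●
○○○○○○
●○○○●●
[3] ○●○●○○
○●●●○○
○○●○○○
○●○●○●
○●○●○○
○○○○○●
[4] ●●○●●○
○●○●○○
●○○○●○
●●○●●○
○○○○○○
●○○○●○
[5] ●●○●●○
○●○●○○
●○○○●○
●●○●●○
●●○●●○
●●○●●○
[6] ○○○○○○
○●○●○○
●○○○●○
○○○○○○
○○○○○○
○○○○○○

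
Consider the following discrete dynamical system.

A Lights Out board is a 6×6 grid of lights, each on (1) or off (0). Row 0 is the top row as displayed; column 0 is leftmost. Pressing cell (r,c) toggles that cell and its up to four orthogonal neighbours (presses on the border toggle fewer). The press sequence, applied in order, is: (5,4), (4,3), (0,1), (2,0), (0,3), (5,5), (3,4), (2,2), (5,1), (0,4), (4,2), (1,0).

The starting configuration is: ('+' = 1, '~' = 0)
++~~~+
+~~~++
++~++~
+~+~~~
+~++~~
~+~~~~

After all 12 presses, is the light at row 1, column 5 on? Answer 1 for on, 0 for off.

1

step 0: ++~~~+
+~~~++
++~++~
+~+~~~
+~++~~
~+~~~~
step 1: ++~~~+
+~~~++
++~++~
+~+~~~
+~+++~
~+~+++
step 2: ++~~~+
+~~~++
++~++~
+~++~~
+~~~~~
~+~~++
step 3: ~~+~~+
++~~++
++~++~
+~++~~
+~~~~~
~+~~++
step 4: ~~+~~+
~+~~++
~~~++~
~~++~~
+~~~~~
~+~~++
step 5: ~~~+++
~+~+++
~~~++~
~~++~~
+~~~~~
~+~~++
step 6: ~~~+++
~+~+++
~~~++~
~~++~~
+~~~~+
~+~~~~
step 7: ~~~+++
~+~+++
~~~+~~
~~+~++
+~~~++
~+~~~~
step 8: ~~~+++
~+++++
~++~~~
~~~~++
+~~~++
~+~~~~
step 9: ~~~+++
~+++++
~++~~~
~~~~++
++~~++
+~+~~~
step 10: ~~~~~~
~+++~+
~++~~~
~~~~++
++~~++
+~+~~~
step 11: ~~~~~~
~+++~+
~++~~~
~~+~++
+~++++
+~~~~~
step 12: +~~~~~
+~++~+
+++~~~
~~+~++
+~++++
+~~~~~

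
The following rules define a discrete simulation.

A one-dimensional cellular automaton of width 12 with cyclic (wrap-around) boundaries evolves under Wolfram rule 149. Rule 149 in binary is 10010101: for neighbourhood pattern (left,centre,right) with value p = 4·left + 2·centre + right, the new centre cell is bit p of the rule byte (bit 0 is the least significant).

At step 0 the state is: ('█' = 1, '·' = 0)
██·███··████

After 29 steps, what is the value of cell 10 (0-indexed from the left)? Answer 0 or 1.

t=0: ██·███··████
t=1: █···█·█··███
t=2: ·██·█·██··██
t=3: ····█···█···
t=4: ███·███·████
t=5: ██···█···███
t=6: █·██·███··██
t=7: ······█·█··█
t=8: █████·█·██·█
t=9: ████··█·····
t=10: ·██·█·█████·
t=11: ····█··███·█
t=12: ███·██··█··█
t=13: ██····█·██··
t=14: ··███·█···█·
t=15: █··█··███·██
t=16: ·█·██··█···█
t=17: ·█···█·███·█
t=18: ·███·█··█··█
t=19: ··█··██·██·█
t=20: █·██·······█
t=21: ····██████··
t=22: ███··████·██
t=23: ██·█··██···█
t=24: █··██···██··
t=25: ██···██···█·
t=26: ··██···██·█·
t=27: █···██····██
t=28: ·██···███··█
t=29: ···██··█·█·█

0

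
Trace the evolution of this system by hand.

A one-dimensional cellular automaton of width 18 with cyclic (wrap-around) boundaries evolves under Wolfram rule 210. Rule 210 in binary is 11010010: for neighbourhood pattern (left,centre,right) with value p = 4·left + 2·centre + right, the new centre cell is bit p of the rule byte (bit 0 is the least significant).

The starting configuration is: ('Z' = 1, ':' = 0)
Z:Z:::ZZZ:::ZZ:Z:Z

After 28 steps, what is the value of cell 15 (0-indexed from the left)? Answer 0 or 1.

0

k=0  Z:Z:::ZZZ:::ZZ:Z:Z
k=1  Z::Z:Z:ZZZ:Z:Z::::
k=2  :ZZ:::::ZZ::::Z::Z
k=3  ::ZZ:::Z:ZZ::Z:ZZ:
k=4  :Z:ZZ:Z:::ZZZ:::ZZ
k=5  ::::Z::Z:Z:ZZZ:Z:Z
k=6  Z::Z:ZZ:::::ZZ::::
k=7  :ZZ:::ZZ:::Z:ZZ::Z
k=8  ::ZZ:Z:ZZ:Z:::ZZZ:
k=9  :Z:Z::::Z::Z:Z:ZZZ
k=10  ::::Z::Z:ZZ:::::ZZ
k=11  Z::Z:ZZ:::ZZ:::Z:Z
k=12  ZZZ:::ZZ:Z:ZZ:Z:::
k=13  :ZZZ:Z:Z::::Z::Z:Z
k=14  ::ZZ::::Z::Z:ZZ:::
k=15  :Z:ZZ::Z:ZZ:::ZZ::
k=16  Z:::ZZZ:::ZZ:Z:ZZ:
k=17  :Z:Z:ZZZ:Z:Z::::Z:
k=18  Z:::::ZZ::::Z::Z:Z
k=19  ZZ:::Z:ZZ::Z:ZZ:::
k=20  :ZZ:Z:::ZZZ:::ZZ:Z
k=21  ::Z::Z:Z:ZZZ:Z:Z::
k=22  :Z:ZZ:::::ZZ::::Z:
k=23  Z:::ZZ:::Z:ZZ::Z:Z
k=24  ZZ:Z:ZZ:Z:::ZZZ:::
k=25  :Z::::Z::Z:Z:ZZZ:Z
k=26  ::Z::Z:ZZ:::::ZZ::
k=27  :Z:ZZ:::ZZ:::Z:ZZ:
k=28  Z:::ZZ:Z:ZZ:Z:::ZZ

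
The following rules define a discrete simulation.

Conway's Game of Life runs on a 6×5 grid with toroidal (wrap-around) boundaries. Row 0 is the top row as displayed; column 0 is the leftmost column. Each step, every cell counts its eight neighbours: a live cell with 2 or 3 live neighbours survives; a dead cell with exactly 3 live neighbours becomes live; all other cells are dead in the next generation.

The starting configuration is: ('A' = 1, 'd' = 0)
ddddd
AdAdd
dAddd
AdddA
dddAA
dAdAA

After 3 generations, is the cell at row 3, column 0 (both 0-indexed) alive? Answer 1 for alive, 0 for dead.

0) ddddd
AdAdd
dAddd
AdddA
dddAA
dAdAA
1) AAAAA
dAddd
dAddA
AddAA
ddAdd
AdAAA
2) ddddd
ddddd
dAAAA
AAAAA
ddAdd
ddddd
3) ddddd
ddAAd
ddddd
ddddd
AdAdA
ddddd

0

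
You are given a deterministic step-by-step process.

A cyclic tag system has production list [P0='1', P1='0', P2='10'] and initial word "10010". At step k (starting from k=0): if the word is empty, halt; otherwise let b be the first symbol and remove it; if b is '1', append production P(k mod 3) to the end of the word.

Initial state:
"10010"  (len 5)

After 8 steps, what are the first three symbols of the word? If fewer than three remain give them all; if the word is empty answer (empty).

010

[0] "10010"  (len 5)
[1] "00101"  (len 5)
[2] "0101"  (len 4)
[3] "101"  (len 3)
[4] "011"  (len 3)
[5] "11"  (len 2)
[6] "110"  (len 3)
[7] "101"  (len 3)
[8] "010"  (len 3)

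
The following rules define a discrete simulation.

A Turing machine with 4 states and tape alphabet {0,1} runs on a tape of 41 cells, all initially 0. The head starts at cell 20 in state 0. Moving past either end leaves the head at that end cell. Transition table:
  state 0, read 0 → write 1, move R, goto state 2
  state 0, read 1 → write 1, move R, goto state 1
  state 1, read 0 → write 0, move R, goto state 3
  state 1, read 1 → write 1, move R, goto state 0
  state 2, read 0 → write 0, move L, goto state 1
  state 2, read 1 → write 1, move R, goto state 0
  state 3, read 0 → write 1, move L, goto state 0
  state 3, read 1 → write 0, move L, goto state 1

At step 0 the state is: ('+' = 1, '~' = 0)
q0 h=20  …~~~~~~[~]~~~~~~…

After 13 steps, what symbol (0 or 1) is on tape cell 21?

1

gen 0: q0 h=20  …~~~~~~[~]~~~~~~…
gen 1: q2 h=21  …~~~~~+[~]~~~~~~…
gen 2: q1 h=20  …~~~~~~[+]~~~~~~…
gen 3: q0 h=21  …~~~~~+[~]~~~~~~…
gen 4: q2 h=22  …~~~~++[~]~~~~~~…
gen 5: q1 h=21  …~~~~~+[+]~~~~~~…
gen 6: q0 h=22  …~~~~++[~]~~~~~~…
gen 7: q2 h=23  …~~~+++[~]~~~~~~…
gen 8: q1 h=22  …~~~~++[+]~~~~~~…
gen 9: q0 h=23  …~~~+++[~]~~~~~~…
gen 10: q2 h=24  …~~++++[~]~~~~~~…
gen 11: q1 h=23  …~~~+++[+]~~~~~~…
gen 12: q0 h=24  …~~++++[~]~~~~~~…
gen 13: q2 h=25  …~+++++[~]~~~~~~…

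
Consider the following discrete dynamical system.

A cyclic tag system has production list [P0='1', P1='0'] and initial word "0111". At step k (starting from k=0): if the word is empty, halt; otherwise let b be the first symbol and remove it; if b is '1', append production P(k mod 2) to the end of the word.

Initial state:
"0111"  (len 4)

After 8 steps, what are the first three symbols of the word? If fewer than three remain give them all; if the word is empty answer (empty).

(empty)

gen 0: "0111"  (len 4)
gen 1: "111"  (len 3)
gen 2: "110"  (len 3)
gen 3: "101"  (len 3)
gen 4: "010"  (len 3)
gen 5: "10"  (len 2)
gen 6: "00"  (len 2)
gen 7: "0"  (len 1)
gen 8: (halted — word empty)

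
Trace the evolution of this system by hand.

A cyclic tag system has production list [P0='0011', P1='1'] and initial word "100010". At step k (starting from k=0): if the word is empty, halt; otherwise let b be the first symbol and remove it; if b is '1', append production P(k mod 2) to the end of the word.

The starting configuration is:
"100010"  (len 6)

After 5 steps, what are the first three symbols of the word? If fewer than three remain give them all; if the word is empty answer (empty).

000

k=0  "100010"  (len 6)
k=1  "000100011"  (len 9)
k=2  "00100011"  (len 8)
k=3  "0100011"  (len 7)
k=4  "100011"  (len 6)
k=5  "000110011"  (len 9)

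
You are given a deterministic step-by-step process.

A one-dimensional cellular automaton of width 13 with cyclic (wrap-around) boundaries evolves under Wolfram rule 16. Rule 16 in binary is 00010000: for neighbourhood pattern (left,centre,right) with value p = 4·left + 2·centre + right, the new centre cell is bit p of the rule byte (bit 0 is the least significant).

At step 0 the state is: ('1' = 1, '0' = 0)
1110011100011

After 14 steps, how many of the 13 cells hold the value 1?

2

k=0  1110011100011
k=1  0001000010000
k=2  0000100001000
k=3  0000010000100
k=4  0000001000010
k=5  0000000100001
k=6  1000000010000
k=7  0100000001000
k=8  0010000000100
k=9  0001000000010
k=10  0000100000001
k=11  1000010000000
k=12  0100001000000
k=13  0010000100000
k=14  0001000010000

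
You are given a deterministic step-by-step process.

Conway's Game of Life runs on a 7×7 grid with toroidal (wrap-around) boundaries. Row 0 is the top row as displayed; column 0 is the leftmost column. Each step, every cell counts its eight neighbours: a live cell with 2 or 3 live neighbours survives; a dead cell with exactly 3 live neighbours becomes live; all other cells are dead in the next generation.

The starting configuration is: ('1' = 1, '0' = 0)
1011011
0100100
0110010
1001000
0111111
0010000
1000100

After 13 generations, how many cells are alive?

t=0: 1011011
0100100
0110010
1001000
0111111
0010000
1000100
t=1: 1011011
0000100
1111100
1000000
1100111
1010001
1010110
t=2: 1010000
0000000
1111100
0000000
0000010
0010000
0010100
t=3: 0101000
1000000
0111000
0111100
0000000
0001000
0010000
t=4: 0110000
1001000
1000100
0100100
0000100
0000000
0011000
t=5: 0100000
1011000
1101100
0001110
0000000
0001000
0111000
t=6: 1000000
1001100
1100011
0011010
0001000
0001000
0101000
t=7: 1111100
0000110
1100010
1111010
0001000
0001100
0010000
t=8: 0110110
0000010
1001010
1001000
0100000
0011100
0000000
t=9: 0000110
0111010
0000000
1110101
0100100
0011000
0100010
t=10: 0101011
0011010
0000111
1111010
0000110
0111100
0011010
t=11: 0100011
1011000
1000000
1111000
1000011
0100000
1000011
t=12: 0110110
1010000
1000001
0010000
0000001
0100000
0100010
t=13: 1011111
1011010
1000001
1000001
0000000
1000000
1100110

19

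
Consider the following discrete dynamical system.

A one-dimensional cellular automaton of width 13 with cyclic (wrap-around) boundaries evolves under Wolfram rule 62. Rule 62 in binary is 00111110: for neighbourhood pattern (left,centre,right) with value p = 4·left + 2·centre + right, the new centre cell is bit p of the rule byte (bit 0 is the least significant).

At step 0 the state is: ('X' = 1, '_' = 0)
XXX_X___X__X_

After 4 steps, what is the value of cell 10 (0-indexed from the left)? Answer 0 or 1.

0) XXX_X___X__X_
1) X__XXX_XXXXXX
2) _XXX__XX_____
3) XX__XXX_X____
4) X_XXX__XXX__X

0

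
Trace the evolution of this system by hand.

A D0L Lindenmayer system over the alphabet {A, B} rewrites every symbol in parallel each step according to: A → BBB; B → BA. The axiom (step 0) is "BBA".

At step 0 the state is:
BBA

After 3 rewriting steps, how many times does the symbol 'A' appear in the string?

11

0) BBA
1) BABABBB
2) BABBBBABBBBABABA
3) BABBBBABABABABBBBABABABABBBBABBBBABBB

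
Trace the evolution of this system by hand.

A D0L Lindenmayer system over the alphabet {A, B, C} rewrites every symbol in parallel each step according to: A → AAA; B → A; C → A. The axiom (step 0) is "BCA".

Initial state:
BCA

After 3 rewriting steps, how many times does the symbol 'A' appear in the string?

[0] BCA
[1] AAAAA
[2] AAAAAAAAAAAAAAA
[3] AAAAAAAAAAAAAAAAAAAAAAAAAAAAAAAAAAAAAAAAAAAAA

45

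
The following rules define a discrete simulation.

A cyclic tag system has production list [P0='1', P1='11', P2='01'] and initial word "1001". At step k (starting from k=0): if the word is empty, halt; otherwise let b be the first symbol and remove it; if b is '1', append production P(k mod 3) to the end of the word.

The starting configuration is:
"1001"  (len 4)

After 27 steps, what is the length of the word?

gen 0: "1001"  (len 4)
gen 1: "0011"  (len 4)
gen 2: "011"  (len 3)
gen 3: "11"  (len 2)
gen 4: "11"  (len 2)
gen 5: "111"  (len 3)
gen 6: "1101"  (len 4)
gen 7: "1011"  (len 4)
gen 8: "01111"  (len 5)
gen 9: "1111"  (len 4)
gen 10: "1111"  (len 4)
gen 11: "11111"  (len 5)
gen 12: "111101"  (len 6)
gen 13: "111011"  (len 6)
gen 14: "1101111"  (len 7)
gen 15: "10111101"  (len 8)
gen 16: "01111011"  (len 8)
gen 17: "1111011"  (len 7)
gen 18: "11101101"  (len 8)
gen 19: "11011011"  (len 8)
gen 20: "101101111"  (len 9)
gen 21: "0110111101"  (len 10)
gen 22: "110111101"  (len 9)
gen 23: "1011110111"  (len 10)
gen 24: "01111011101"  (len 11)
gen 25: "1111011101"  (len 10)
gen 26: "11101110111"  (len 11)
gen 27: "110111011101"  (len 12)

12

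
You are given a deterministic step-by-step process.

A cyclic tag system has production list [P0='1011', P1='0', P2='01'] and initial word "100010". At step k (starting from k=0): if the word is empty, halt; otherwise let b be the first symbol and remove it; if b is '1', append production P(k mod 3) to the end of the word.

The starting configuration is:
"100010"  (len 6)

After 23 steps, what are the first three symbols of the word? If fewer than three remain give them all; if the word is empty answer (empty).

[0] "100010"  (len 6)
[1] "000101011"  (len 9)
[2] "00101011"  (len 8)
[3] "0101011"  (len 7)
[4] "101011"  (len 6)
[5] "010110"  (len 6)
[6] "10110"  (len 5)
[7] "01101011"  (len 8)
[8] "1101011"  (len 7)
[9] "10101101"  (len 8)
[10] "01011011011"  (len 11)
[11] "1011011011"  (len 10)
[12] "01101101101"  (len 11)
[13] "1101101101"  (len 10)
[14] "1011011010"  (len 10)
[15] "01101101001"  (len 11)
[16] "1101101001"  (len 10)
[17] "1011010010"  (len 10)
[18] "01101001001"  (len 11)
[19] "1101001001"  (len 10)
[20] "1010010010"  (len 10)
[21] "01001001001"  (len 11)
[22] "1001001001"  (len 10)
[23] "0010010010"  (len 10)

001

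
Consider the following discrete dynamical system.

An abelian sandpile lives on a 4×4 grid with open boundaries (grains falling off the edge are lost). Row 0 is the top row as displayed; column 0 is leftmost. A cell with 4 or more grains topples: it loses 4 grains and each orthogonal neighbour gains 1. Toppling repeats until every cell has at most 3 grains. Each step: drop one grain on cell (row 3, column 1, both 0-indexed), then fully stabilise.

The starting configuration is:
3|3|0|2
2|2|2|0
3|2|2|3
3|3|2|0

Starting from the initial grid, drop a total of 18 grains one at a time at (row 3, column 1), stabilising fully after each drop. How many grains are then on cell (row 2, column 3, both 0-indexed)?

[0] 3|3|0|2
2|2|2|0
3|2|2|3
3|3|2|0
[1] 3|3|0|2
3|3|2|0
1|0|3|3
1|2|3|0
[2] 3|3|0|2
3|3|2|0
1|0|3|3
1|3|3|0
[3] 3|3|0|2
3|3|3|1
1|2|1|0
2|1|1|2
[4] 3|3|0|2
3|3|3|1
1|2|1|0
2|2|1|2
[5] 3|3|0|2
3|3|3|1
1|2|1|0
2|3|1|2
[6] 3|3|0|2
3|3|3|1
1|3|1|0
3|0|2|2
[7] 3|3|0|2
3|3|3|1
1|3|1|0
3|1|2|2
[8] 3|3|0|2
3|3|3|1
1|3|1|0
3|2|2|2
[9] 3|3|0|2
3|3|3|1
1|3|1|0
3|3|2|2
[10] 1|1|2|2
2|3|0|2
0|2|3|0
1|2|3|2
[11] 1|1|2|2
2|3|0|2
0|2|3|0
1|3|3|2
[12] 1|2|2|2
3|0|2|2
1|1|1|1
2|2|1|3
[13] 1|2|2|2
3|0|2|2
1|1|1|1
2|3|1|3
[14] 1|2|2|2
3|0|2|2
1|2|1|1
3|0|2|3
[15] 1|2|2|2
3|0|2|2
1|2|1|1
3|1|2|3
[16] 1|2|2|2
3|0|2|2
1|2|1|1
3|2|2|3
[17] 1|2|2|2
3|0|2|2
1|2|1|1
3|3|2|3
[18] 1|2|2|2
3|0|2|2
2|3|1|1
0|1|3|3

1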